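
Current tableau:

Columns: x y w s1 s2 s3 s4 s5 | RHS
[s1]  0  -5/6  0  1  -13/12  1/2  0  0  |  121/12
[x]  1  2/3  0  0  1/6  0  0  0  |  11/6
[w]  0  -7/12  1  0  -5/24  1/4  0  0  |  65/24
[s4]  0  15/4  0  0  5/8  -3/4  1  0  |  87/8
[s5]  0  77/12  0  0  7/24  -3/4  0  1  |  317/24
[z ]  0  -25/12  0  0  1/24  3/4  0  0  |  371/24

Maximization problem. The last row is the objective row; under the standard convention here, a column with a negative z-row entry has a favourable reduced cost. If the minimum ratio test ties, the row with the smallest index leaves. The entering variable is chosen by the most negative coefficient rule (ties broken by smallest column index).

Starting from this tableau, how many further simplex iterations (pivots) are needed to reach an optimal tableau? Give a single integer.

1

pivot: y in, s5 out → z = 3041/154
No improving column remains; optimal.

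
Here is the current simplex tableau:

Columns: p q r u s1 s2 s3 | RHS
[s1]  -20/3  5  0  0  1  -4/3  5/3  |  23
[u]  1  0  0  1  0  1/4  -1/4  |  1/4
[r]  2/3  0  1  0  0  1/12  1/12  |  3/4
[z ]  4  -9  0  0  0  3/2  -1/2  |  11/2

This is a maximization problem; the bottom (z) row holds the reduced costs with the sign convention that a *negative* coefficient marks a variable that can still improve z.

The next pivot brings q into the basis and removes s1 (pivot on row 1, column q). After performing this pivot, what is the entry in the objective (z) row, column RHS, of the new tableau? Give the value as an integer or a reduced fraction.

469/10

Pivot element is row 1, column q: 5.
Normalize row 1: new (row 1, RHS) = 23/5 = 23/5.
z-row ← z-row − (-9)·(new row 1): 11/2 − (-9)·(23/5) = 469/10.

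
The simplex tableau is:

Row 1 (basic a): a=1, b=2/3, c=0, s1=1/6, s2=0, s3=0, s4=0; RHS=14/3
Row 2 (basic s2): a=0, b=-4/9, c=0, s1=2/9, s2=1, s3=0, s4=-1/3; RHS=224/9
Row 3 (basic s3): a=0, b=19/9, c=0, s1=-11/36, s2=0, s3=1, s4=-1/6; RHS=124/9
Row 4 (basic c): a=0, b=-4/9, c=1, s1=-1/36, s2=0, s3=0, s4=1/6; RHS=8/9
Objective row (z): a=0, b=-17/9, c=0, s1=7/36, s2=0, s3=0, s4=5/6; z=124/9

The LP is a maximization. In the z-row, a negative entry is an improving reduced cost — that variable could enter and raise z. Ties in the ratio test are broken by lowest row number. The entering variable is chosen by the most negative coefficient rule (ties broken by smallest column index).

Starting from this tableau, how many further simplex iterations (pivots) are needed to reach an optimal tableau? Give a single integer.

pivot: b in, s3 out → z = 496/19
pivot: s1 in, a out → z = 131/5
No improving column remains; optimal.

2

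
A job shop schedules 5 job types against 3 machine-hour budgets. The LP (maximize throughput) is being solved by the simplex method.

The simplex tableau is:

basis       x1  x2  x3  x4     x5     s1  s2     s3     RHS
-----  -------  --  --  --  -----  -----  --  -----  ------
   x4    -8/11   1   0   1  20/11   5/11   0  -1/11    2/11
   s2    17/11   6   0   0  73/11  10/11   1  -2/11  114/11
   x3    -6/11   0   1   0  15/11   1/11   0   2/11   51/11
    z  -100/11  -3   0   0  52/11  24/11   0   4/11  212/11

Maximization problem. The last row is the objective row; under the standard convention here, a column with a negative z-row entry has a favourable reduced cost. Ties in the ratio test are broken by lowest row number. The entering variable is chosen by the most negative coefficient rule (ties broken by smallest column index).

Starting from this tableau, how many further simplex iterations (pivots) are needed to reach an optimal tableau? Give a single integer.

pivot: x1 in, s2 out → z = 1364/17
pivot: s3 in, x3 out → z = 130
No improving column remains; optimal.

2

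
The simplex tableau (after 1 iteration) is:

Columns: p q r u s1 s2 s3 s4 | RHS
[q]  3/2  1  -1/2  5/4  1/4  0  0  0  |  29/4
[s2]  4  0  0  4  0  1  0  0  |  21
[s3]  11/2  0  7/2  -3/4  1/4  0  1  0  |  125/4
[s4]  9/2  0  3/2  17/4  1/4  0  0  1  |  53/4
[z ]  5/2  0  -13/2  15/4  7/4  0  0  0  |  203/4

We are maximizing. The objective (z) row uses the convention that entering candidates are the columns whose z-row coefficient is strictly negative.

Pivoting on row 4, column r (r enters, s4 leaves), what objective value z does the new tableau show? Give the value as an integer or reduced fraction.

649/6

Minimum ratio for r: (53/4)/(3/2) = 53/6.
z changes by −(z-row coeff of r)·ratio = −(-13/2)·(53/6) = 689/12.
New z = 203/4 + (689/12) = 649/6.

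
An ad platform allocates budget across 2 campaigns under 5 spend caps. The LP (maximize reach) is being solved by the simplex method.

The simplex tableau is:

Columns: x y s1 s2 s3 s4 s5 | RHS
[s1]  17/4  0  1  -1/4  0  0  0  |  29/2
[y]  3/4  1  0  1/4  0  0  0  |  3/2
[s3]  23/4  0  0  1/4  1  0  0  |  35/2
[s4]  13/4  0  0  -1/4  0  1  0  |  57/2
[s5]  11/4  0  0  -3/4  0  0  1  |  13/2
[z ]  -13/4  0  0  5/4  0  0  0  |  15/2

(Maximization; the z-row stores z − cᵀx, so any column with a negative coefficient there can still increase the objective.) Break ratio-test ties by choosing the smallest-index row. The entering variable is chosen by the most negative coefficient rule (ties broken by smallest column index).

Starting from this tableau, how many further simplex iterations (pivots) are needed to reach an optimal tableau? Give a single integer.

1

pivot: x in, y out → z = 14
No improving column remains; optimal.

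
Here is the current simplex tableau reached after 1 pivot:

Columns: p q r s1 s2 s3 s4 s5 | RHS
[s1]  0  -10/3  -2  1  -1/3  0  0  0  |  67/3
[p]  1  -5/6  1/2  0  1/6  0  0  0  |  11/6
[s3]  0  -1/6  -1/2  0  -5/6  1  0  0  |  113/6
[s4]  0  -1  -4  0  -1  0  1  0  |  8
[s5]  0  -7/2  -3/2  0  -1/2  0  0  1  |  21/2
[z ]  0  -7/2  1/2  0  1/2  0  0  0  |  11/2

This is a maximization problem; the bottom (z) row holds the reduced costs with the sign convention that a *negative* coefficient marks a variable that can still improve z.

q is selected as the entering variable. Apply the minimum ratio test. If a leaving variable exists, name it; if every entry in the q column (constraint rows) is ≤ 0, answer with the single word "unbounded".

q-column entries: row 1: -10/3, row 2: -5/6, row 3: -1/6, row 4: -1, row 5: -7/2. All ≤ 0, so q can increase without bound; the LP is unbounded in this direction.

unbounded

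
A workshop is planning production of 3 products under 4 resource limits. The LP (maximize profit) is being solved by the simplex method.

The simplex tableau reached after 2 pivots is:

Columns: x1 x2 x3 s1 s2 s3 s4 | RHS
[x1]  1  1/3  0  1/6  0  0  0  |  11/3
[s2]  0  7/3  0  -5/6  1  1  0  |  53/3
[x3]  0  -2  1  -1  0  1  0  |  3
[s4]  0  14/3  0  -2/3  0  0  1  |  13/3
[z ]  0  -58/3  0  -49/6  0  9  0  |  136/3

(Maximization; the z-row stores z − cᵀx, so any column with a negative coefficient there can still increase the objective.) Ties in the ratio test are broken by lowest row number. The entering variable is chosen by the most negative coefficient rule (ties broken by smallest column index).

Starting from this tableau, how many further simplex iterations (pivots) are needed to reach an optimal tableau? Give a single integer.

pivot: x2 in, s4 out → z = 443/7
pivot: s1 in, x1 out → z = 469/2
No improving column remains; optimal.

2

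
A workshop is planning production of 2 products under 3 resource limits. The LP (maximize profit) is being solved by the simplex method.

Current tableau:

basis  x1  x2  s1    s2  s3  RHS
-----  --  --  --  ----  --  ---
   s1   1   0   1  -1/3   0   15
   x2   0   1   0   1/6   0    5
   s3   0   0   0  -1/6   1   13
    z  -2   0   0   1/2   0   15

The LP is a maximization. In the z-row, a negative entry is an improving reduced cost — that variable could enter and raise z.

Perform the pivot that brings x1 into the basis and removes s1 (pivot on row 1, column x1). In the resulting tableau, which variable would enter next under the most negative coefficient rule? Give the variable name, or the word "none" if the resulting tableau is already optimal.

s2

Pivot element 1. New z-row = old z-row − (-2)·(row 1/1).
Updated z-row coefficients: x1: 0, x2: 0, s1: 2, s2: -1/6, s3: 0.
The most negative is -1/6 in column s2, so s2 would enter next.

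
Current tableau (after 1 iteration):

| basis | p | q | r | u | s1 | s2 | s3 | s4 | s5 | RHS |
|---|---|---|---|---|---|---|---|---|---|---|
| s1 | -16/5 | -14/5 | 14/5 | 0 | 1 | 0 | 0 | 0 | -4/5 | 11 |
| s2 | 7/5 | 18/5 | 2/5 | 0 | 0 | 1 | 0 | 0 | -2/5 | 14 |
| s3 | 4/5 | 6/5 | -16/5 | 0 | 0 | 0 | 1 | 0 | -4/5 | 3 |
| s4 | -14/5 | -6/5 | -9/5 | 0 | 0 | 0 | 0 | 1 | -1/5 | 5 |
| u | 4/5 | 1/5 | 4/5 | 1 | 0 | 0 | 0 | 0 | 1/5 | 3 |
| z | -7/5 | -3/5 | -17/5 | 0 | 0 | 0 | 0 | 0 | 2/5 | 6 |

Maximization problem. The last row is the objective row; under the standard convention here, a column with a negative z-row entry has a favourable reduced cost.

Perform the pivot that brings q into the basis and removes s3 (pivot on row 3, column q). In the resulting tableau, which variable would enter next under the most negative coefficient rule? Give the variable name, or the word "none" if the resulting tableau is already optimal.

r

Pivot element 6/5. New z-row = old z-row − (-3/5)·(row 3/(6/5)).
Updated z-row coefficients: p: -1, q: 0, r: -5, u: 0, s1: 0, s2: 0, s3: 1/2, s4: 0, s5: 0.
The most negative is -5 in column r, so r would enter next.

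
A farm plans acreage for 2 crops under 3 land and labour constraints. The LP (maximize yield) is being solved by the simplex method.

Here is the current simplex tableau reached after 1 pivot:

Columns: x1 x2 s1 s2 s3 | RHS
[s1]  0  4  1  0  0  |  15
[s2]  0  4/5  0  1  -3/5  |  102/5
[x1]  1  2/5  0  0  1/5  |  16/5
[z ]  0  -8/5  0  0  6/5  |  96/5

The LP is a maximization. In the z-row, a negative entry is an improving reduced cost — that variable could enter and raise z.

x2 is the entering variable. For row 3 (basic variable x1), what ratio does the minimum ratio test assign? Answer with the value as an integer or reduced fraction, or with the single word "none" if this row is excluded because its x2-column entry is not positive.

8

Ratio = RHS / (x2 entry) = (16/5) / (2/5) = 8.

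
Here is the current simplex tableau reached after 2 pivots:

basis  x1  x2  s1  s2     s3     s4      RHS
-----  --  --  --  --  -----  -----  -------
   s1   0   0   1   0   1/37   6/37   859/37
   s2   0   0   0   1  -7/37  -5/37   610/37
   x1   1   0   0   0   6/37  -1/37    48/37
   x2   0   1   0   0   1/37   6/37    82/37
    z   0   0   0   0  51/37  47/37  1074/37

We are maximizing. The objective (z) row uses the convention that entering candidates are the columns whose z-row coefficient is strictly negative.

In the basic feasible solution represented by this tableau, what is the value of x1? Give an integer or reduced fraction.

48/37

x1 is basic (row 3); its value is the RHS of that row: 48/37.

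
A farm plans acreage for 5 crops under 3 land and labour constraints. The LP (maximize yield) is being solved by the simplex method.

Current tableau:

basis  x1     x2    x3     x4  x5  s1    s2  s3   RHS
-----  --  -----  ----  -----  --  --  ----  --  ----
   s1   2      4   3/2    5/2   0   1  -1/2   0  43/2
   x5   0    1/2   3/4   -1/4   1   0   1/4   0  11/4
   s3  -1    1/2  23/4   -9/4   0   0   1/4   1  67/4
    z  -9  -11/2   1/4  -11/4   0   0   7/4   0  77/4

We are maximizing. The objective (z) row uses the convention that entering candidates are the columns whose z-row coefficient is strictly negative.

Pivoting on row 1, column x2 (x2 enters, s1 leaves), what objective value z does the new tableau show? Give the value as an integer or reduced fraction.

781/16

Minimum ratio for x2: (43/2)/4 = 43/8.
z changes by −(z-row coeff of x2)·ratio = −(-11/2)·(43/8) = 473/16.
New z = 77/4 + (473/16) = 781/16.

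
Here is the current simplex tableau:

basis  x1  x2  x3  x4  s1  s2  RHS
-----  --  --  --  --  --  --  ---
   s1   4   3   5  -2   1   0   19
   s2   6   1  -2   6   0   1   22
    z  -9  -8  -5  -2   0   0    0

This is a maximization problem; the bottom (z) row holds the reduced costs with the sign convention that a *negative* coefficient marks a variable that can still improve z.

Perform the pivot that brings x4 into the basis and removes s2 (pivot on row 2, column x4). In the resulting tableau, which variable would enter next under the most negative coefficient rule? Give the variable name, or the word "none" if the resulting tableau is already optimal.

Pivot element 6. New z-row = old z-row − (-2)·(row 2/6).
Updated z-row coefficients: x1: -7, x2: -23/3, x3: -17/3, x4: 0, s1: 0, s2: 1/3.
The most negative is -23/3 in column x2, so x2 would enter next.

x2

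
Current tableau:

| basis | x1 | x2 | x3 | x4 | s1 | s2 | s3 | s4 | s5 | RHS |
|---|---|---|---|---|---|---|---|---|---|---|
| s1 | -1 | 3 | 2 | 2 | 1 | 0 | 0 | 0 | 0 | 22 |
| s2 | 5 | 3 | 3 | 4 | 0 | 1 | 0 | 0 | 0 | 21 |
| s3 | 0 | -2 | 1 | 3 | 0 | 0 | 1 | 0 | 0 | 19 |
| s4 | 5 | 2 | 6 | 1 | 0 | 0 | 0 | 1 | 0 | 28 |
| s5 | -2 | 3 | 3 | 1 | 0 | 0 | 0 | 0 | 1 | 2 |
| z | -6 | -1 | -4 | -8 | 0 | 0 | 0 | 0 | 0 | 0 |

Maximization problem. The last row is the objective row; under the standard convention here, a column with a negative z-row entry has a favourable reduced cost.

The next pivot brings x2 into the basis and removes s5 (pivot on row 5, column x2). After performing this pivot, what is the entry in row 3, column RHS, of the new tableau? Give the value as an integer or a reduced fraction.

Pivot element is row 5, column x2: 3.
Normalize row 5: new (row 5, RHS) = 2/3 = 2/3.
row 3 ← row 3 − (-2)·(new row 5): 19 − (-2)·(2/3) = 61/3.

61/3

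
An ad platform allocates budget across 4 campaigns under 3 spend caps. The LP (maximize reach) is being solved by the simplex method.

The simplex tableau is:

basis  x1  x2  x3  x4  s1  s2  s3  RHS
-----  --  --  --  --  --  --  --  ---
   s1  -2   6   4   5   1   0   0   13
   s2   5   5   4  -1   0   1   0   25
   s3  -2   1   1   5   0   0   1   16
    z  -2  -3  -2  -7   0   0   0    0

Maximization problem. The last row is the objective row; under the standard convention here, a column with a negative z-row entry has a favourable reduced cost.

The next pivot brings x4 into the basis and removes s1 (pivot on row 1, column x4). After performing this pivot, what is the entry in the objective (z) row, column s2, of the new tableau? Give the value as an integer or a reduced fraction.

0

Pivot element is row 1, column x4: 5.
Normalize row 1: new (row 1, s2) = 0/5 = 0.
z-row ← z-row − (-7)·(new row 1): 0 − (-7)·0 = 0.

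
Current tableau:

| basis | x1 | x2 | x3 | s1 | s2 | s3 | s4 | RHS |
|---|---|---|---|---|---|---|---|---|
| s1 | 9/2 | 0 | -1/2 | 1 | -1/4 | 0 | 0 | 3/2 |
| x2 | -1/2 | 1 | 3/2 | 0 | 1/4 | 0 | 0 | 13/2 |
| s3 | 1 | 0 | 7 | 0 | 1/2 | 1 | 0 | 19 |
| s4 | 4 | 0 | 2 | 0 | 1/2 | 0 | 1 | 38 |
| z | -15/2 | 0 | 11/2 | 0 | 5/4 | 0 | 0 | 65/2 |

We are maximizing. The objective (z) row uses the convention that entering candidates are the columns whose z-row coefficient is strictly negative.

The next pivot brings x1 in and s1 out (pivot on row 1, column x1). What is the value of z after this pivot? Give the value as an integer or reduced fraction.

Minimum ratio for x1: (3/2)/(9/2) = 1/3.
z changes by −(z-row coeff of x1)·ratio = −(-15/2)·(1/3) = 5/2.
New z = 65/2 + (5/2) = 35.

35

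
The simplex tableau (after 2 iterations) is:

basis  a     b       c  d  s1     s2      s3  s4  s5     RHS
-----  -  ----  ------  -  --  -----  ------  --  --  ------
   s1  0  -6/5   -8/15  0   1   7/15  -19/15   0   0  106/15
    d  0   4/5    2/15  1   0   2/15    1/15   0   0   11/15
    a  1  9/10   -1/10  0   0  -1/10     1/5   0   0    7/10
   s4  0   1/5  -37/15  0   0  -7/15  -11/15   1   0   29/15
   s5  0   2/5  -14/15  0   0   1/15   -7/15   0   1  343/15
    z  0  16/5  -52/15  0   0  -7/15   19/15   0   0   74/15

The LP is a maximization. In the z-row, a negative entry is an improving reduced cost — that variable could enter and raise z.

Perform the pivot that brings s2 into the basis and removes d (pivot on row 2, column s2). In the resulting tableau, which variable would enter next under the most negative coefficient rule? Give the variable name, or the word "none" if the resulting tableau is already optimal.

Pivot element 2/15. New z-row = old z-row − (-7/15)·(row 2/(2/15)).
Updated z-row coefficients: a: 0, b: 6, c: -3, d: 7/2, s1: 0, s2: 0, s3: 3/2, s4: 0, s5: 0.
The most negative is -3 in column c, so c would enter next.

c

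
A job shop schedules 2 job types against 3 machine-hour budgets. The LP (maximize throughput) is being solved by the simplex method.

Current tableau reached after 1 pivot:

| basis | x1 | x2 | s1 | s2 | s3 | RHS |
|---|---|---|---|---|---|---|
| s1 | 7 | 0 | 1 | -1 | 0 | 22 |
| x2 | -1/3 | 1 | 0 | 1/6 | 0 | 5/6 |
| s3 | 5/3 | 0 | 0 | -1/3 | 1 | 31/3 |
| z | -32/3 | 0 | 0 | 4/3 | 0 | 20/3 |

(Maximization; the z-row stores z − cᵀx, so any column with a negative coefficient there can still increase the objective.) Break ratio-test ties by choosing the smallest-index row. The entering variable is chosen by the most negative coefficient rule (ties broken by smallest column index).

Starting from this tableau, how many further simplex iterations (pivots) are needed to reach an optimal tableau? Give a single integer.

pivot: x1 in, s1 out → z = 844/21
pivot: s2 in, x2 out → z = 216/5
No improving column remains; optimal.

2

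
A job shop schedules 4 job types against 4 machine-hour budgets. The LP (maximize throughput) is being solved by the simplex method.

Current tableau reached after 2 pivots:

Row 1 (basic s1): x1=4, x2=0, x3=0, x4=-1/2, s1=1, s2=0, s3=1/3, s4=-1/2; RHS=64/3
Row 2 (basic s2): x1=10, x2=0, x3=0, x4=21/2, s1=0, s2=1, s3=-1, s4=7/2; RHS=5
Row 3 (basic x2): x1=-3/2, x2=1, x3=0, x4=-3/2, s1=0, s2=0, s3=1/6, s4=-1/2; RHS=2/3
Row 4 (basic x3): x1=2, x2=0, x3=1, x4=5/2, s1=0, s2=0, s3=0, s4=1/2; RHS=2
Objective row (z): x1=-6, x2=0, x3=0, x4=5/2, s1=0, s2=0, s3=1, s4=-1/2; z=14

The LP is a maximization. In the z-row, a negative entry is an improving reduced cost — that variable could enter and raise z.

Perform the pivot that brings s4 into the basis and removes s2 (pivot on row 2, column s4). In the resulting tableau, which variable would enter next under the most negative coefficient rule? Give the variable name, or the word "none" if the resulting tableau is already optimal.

Pivot element 7/2. New z-row = old z-row − (-1/2)·(row 2/(7/2)).
Updated z-row coefficients: x1: -32/7, x2: 0, x3: 0, x4: 4, s1: 0, s2: 1/7, s3: 6/7, s4: 0.
The most negative is -32/7 in column x1, so x1 would enter next.

x1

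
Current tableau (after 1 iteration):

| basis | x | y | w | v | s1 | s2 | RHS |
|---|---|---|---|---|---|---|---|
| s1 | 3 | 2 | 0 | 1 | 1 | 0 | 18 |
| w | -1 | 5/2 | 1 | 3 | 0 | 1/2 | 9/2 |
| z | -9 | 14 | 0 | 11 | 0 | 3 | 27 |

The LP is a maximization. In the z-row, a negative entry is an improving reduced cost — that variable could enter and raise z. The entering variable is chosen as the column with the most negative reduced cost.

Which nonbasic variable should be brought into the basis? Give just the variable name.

x

Objective-row coefficients: x: -9, y: 14, w: 0, v: 11, s1: 0, s2: 3.
The most negative is -9 in column x, so x enters.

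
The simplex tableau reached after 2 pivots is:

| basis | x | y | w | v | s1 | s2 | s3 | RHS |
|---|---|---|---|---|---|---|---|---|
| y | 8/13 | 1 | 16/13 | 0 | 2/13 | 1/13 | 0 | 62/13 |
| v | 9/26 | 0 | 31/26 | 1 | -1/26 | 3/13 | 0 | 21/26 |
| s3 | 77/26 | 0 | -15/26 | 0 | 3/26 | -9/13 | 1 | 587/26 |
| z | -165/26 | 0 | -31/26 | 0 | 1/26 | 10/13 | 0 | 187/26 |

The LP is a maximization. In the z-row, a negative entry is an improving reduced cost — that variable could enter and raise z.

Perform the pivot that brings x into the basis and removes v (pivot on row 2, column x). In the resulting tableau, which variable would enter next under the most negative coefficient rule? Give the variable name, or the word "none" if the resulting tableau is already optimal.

s1

Pivot element 9/26. New z-row = old z-row − (-165/26)·(row 2/(9/26)).
Updated z-row coefficients: x: 0, y: 0, w: 62/3, v: 55/3, s1: -2/3, s2: 5, s3: 0.
The most negative is -2/3 in column s1, so s1 would enter next.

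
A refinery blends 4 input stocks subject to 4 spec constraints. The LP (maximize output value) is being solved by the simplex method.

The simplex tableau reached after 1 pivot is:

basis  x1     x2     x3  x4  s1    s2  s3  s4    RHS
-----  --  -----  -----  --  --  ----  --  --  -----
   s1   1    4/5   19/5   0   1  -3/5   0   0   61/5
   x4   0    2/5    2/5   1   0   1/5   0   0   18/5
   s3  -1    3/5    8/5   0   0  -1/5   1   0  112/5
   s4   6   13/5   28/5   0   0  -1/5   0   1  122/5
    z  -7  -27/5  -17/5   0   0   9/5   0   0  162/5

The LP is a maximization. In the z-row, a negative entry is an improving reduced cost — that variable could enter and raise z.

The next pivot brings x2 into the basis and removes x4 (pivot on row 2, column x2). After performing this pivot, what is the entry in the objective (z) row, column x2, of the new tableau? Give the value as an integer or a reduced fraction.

Pivot element is row 2, column x2: 2/5.
Normalize row 2: new (row 2, x2) = (2/5)/(2/5) = 1.
z-row ← z-row − (-27/5)·(new row 2): -27/5 − (-27/5)·1 = 0.

0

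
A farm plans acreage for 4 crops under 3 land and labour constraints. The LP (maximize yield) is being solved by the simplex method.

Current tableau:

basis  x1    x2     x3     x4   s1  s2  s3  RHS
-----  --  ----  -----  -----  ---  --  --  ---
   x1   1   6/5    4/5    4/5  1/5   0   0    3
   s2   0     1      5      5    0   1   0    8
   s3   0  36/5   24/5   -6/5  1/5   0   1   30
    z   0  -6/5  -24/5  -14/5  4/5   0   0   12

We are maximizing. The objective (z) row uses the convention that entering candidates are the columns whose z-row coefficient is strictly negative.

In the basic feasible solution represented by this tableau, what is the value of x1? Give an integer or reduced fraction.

3

x1 is basic (row 1); its value is the RHS of that row: 3.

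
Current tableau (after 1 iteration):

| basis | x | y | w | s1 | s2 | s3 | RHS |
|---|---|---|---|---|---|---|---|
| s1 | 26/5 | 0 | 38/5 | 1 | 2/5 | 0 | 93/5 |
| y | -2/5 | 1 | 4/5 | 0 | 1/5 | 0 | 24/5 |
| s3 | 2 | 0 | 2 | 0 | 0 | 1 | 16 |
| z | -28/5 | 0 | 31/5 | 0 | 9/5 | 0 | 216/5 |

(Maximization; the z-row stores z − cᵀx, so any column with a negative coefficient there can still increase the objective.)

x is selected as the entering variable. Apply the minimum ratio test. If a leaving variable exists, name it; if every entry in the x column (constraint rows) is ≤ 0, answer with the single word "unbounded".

Ratios: row 1 (s1): (93/5)/(26/5) = 93/26; row 2 (y): entry -2/5 ≤ 0, skip; row 3 (s3): 16/2 = 8.
Minimum ratio is in the s1 row, so s1 leaves.

s1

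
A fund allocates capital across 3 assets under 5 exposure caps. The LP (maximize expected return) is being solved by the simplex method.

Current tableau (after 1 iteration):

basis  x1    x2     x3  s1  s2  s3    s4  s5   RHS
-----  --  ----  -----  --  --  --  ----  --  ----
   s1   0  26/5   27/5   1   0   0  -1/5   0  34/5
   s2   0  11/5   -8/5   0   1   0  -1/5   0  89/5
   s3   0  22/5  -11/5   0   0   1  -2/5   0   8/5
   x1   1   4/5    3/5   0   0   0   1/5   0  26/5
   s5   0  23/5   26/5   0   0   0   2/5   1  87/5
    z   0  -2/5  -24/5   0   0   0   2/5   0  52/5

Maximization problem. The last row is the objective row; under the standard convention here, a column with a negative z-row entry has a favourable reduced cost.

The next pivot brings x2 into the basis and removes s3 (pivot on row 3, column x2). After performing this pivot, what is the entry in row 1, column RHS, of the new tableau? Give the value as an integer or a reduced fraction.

Pivot element is row 3, column x2: 22/5.
Normalize row 3: new (row 3, RHS) = (8/5)/(22/5) = 4/11.
row 1 ← row 1 − (26/5)·(new row 3): 34/5 − (26/5)·(4/11) = 54/11.

54/11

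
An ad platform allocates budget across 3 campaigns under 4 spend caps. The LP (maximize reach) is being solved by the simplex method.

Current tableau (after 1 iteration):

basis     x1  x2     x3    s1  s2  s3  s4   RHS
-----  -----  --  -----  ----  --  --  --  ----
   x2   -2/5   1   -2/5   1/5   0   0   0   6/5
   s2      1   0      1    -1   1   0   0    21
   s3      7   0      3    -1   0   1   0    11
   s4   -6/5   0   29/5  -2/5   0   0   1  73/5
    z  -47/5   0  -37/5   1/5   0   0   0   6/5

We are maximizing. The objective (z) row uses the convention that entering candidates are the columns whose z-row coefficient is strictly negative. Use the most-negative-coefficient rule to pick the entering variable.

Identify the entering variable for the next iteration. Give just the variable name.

x1

Objective-row coefficients: x1: -47/5, x2: 0, x3: -37/5, s1: 1/5, s2: 0, s3: 0, s4: 0.
The most negative is -47/5 in column x1, so x1 enters.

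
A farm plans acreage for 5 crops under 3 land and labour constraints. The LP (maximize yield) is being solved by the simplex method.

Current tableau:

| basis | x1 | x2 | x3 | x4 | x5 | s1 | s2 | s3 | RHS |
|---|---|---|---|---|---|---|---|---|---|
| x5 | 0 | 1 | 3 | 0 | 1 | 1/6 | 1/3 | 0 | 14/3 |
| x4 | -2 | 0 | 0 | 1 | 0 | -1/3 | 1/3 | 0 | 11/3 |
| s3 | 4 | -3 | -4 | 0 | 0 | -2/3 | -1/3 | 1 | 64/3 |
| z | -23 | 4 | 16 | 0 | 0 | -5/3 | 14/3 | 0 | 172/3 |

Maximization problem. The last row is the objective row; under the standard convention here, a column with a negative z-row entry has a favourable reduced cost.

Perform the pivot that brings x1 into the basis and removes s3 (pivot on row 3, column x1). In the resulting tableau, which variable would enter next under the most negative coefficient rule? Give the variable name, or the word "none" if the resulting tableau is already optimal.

Pivot element 4. New z-row = old z-row − (-23)·(row 3/4).
Updated z-row coefficients: x1: 0, x2: -53/4, x3: -7, x4: 0, x5: 0, s1: -11/2, s2: 11/4, s3: 23/4.
The most negative is -53/4 in column x2, so x2 would enter next.

x2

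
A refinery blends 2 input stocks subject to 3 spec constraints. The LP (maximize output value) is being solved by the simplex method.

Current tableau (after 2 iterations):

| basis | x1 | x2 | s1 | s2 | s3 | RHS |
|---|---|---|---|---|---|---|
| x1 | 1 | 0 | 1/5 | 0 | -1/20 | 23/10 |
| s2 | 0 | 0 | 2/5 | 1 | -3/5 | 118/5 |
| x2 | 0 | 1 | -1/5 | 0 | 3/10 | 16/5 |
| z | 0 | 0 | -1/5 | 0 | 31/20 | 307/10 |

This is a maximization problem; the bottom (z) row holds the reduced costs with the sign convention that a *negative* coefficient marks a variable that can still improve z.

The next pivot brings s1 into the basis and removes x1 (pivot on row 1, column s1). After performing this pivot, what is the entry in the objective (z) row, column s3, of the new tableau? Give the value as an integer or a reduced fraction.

Pivot element is row 1, column s1: 1/5.
Normalize row 1: new (row 1, s3) = (-1/20)/(1/5) = -1/4.
z-row ← z-row − (-1/5)·(new row 1): 31/20 − (-1/5)·(-1/4) = 3/2.

3/2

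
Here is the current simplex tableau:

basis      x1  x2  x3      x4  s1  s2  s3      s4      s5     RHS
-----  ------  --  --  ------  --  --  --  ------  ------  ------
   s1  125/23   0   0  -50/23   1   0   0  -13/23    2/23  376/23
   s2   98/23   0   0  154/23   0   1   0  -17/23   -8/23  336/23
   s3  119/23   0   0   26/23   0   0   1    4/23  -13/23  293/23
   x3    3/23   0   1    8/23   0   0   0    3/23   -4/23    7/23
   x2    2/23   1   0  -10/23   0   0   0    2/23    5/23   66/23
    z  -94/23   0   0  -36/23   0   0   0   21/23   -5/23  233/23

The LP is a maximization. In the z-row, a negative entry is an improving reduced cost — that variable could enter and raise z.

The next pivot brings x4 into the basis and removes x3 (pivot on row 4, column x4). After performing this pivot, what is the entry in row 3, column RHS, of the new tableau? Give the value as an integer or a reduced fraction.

Pivot element is row 4, column x4: 8/23.
Normalize row 4: new (row 4, RHS) = (7/23)/(8/23) = 7/8.
row 3 ← row 3 − (26/23)·(new row 4): 293/23 − (26/23)·(7/8) = 47/4.

47/4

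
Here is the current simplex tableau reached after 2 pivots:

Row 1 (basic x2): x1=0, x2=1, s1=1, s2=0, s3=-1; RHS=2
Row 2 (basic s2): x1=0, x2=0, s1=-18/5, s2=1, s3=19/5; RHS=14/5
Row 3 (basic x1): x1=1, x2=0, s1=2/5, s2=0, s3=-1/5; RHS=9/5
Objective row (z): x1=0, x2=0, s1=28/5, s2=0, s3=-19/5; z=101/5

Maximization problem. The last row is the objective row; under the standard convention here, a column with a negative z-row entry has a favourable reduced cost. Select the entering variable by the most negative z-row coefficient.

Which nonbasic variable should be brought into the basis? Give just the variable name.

s3

Objective-row coefficients: x1: 0, x2: 0, s1: 28/5, s2: 0, s3: -19/5.
The most negative is -19/5 in column s3, so s3 enters.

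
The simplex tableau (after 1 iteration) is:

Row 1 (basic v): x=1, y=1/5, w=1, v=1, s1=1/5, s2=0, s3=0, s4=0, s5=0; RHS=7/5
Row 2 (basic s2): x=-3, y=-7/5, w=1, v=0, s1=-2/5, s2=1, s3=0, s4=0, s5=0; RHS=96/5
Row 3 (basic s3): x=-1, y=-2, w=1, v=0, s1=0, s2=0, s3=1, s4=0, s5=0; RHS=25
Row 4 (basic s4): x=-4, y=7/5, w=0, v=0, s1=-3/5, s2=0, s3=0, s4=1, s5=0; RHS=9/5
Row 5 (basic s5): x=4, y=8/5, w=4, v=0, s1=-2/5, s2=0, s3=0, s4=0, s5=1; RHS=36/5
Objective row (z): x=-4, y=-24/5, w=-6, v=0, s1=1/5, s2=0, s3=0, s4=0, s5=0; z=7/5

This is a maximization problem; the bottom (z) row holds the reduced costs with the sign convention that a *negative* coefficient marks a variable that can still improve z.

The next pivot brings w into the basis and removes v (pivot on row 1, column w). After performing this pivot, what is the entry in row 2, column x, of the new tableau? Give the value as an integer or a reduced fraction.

Pivot element is row 1, column w: 1.
Normalize row 1: new (row 1, x) = 1/1 = 1.
row 2 ← row 2 − 1·(new row 1): -3 − 1·1 = -4.

-4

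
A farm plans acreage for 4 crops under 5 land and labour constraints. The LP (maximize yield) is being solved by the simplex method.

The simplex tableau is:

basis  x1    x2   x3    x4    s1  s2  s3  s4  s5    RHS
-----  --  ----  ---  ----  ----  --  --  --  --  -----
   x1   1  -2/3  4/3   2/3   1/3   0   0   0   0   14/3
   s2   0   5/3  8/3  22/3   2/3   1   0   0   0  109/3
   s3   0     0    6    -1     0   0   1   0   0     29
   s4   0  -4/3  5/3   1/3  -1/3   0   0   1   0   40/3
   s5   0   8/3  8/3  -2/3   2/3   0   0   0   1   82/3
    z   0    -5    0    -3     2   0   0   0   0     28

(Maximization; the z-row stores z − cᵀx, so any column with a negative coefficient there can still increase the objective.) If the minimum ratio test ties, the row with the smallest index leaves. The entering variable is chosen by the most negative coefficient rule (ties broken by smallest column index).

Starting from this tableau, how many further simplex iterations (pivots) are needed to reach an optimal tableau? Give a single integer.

2

pivot: x2 in, s5 out → z = 317/4
pivot: x4 in, s2 out → z = 2784/31
No improving column remains; optimal.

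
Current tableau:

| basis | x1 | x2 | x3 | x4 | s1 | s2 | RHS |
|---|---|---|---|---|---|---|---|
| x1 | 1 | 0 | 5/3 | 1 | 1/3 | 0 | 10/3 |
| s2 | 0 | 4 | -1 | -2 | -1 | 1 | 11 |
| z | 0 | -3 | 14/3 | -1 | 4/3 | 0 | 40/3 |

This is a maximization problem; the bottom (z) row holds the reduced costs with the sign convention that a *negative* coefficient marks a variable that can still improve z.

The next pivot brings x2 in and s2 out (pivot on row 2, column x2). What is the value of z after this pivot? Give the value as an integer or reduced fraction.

Minimum ratio for x2: 11/4 = 11/4.
z changes by −(z-row coeff of x2)·ratio = −(-3)·(11/4) = 33/4.
New z = 40/3 + (33/4) = 259/12.

259/12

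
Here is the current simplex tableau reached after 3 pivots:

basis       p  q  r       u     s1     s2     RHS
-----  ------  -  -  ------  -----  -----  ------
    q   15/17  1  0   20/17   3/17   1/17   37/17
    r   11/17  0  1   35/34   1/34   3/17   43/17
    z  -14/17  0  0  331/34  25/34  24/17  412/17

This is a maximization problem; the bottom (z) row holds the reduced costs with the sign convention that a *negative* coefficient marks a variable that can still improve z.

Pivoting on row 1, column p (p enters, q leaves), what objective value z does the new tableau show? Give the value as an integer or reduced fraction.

394/15

Minimum ratio for p: (37/17)/(15/17) = 37/15.
z changes by −(z-row coeff of p)·ratio = −(-14/17)·(37/15) = 518/255.
New z = 412/17 + (518/255) = 394/15.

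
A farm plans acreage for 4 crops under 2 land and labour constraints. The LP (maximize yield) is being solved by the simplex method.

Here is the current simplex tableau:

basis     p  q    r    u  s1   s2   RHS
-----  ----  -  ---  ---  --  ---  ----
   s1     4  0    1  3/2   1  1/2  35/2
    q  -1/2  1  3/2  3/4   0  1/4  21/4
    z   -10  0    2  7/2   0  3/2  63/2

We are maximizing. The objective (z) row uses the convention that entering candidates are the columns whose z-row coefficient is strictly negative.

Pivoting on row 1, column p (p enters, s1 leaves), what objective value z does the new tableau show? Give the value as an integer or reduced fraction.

Minimum ratio for p: (35/2)/4 = 35/8.
z changes by −(z-row coeff of p)·ratio = −(-10)·(35/8) = 175/4.
New z = 63/2 + (175/4) = 301/4.

301/4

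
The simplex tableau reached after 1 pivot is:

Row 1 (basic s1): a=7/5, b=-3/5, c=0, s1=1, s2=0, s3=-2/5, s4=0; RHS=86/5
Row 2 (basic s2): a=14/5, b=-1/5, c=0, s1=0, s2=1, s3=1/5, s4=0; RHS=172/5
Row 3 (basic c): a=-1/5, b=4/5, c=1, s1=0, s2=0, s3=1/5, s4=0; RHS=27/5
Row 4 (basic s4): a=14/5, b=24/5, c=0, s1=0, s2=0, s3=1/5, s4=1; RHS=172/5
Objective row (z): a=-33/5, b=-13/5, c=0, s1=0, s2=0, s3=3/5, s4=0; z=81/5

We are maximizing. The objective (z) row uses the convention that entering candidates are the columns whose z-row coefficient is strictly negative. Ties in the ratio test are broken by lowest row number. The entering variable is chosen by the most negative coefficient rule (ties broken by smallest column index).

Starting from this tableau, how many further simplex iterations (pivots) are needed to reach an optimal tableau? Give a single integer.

3

pivot: a in, s1 out → z = 681/7
pivot: b in, s2 out → z = 681/7
pivot: s1 in, s4 out → z = 681/7
No improving column remains; optimal.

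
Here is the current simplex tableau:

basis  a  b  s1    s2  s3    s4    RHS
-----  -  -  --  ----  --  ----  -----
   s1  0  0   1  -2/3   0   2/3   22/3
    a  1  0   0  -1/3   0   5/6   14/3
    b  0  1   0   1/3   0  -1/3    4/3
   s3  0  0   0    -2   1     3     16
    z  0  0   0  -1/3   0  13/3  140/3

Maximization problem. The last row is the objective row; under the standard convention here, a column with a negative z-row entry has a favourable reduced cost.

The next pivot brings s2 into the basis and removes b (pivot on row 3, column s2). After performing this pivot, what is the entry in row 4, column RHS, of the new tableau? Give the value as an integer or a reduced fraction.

24

Pivot element is row 3, column s2: 1/3.
Normalize row 3: new (row 3, RHS) = (4/3)/(1/3) = 4.
row 4 ← row 4 − (-2)·(new row 3): 16 − (-2)·4 = 24.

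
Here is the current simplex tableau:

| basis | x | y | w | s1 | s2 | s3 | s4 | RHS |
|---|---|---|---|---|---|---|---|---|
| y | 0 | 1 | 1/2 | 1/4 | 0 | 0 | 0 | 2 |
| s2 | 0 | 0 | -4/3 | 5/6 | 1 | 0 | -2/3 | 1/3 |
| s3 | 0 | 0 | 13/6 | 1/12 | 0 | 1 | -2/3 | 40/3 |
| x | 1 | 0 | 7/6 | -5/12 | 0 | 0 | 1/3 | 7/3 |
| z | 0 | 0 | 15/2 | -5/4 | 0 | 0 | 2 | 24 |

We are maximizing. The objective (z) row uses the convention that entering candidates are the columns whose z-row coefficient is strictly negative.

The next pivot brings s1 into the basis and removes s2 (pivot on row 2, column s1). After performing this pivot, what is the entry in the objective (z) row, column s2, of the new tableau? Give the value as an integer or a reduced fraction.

Pivot element is row 2, column s1: 5/6.
Normalize row 2: new (row 2, s2) = 1/(5/6) = 6/5.
z-row ← z-row − (-5/4)·(new row 2): 0 − (-5/4)·(6/5) = 3/2.

3/2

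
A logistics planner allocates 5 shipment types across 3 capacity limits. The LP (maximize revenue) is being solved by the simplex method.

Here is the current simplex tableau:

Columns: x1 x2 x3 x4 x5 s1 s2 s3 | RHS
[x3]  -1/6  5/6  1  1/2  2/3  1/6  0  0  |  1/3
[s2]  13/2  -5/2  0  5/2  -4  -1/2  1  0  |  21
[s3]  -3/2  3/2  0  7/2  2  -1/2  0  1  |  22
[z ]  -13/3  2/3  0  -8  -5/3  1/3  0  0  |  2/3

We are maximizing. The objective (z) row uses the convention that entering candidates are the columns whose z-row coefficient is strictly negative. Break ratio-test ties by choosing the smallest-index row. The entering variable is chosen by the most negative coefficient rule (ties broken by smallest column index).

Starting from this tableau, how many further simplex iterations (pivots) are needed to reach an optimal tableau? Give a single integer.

2

pivot: x4 in, x3 out → z = 6
pivot: x1 in, s2 out → z = 269/11
No improving column remains; optimal.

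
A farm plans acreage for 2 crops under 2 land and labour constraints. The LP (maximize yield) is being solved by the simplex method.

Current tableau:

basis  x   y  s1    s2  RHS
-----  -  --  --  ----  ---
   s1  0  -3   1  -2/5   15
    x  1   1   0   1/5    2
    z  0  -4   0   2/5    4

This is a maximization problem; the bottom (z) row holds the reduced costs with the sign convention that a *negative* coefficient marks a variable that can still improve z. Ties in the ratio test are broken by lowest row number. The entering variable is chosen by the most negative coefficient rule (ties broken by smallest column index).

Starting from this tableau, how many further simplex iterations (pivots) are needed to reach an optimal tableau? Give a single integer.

1

pivot: y in, x out → z = 12
No improving column remains; optimal.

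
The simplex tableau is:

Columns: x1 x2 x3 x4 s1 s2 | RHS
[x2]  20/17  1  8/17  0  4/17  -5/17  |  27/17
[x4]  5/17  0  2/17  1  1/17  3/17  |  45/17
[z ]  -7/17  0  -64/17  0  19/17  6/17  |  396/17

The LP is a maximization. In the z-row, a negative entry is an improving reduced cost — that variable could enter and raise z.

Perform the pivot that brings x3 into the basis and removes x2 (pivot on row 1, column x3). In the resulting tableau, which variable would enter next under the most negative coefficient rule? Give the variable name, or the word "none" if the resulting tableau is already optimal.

s2

Pivot element 8/17. New z-row = old z-row − (-64/17)·(row 1/(8/17)).
Updated z-row coefficients: x1: 9, x2: 8, x3: 0, x4: 0, s1: 3, s2: -2.
The most negative is -2 in column s2, so s2 would enter next.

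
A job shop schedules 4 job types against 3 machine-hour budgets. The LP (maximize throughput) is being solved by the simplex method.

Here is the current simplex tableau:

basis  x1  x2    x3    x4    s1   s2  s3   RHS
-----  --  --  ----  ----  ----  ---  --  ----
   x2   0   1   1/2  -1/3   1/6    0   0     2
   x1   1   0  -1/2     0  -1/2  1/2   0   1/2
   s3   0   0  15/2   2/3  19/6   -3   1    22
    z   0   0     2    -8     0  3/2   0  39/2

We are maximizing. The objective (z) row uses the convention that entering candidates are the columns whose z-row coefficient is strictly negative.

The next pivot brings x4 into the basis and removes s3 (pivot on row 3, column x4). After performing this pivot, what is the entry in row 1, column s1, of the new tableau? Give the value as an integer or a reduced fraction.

7/4

Pivot element is row 3, column x4: 2/3.
Normalize row 3: new (row 3, s1) = (19/6)/(2/3) = 19/4.
row 1 ← row 1 − (-1/3)·(new row 3): 1/6 − (-1/3)·(19/4) = 7/4.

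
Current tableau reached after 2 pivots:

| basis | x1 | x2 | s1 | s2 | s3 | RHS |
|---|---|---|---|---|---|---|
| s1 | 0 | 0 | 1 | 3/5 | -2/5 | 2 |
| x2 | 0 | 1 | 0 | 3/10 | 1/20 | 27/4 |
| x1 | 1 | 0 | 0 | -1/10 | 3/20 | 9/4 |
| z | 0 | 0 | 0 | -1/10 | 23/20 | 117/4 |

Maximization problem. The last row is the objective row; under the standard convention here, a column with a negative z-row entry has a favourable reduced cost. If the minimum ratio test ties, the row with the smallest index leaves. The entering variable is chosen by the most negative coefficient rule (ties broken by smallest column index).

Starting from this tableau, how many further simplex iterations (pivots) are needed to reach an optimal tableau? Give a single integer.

pivot: s2 in, s1 out → z = 355/12
No improving column remains; optimal.

1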